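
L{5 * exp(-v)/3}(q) 5/(3 * (q + 1))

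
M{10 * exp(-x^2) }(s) 5 * gamma(s/2) 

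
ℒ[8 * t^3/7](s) 48/(7 * s^4) 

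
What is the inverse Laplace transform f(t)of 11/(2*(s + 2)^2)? 11*t*exp(-2*t)/2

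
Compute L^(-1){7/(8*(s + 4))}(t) 7*exp(-4*t)/8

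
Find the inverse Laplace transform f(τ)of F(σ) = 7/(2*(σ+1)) 7*exp(-τ)/2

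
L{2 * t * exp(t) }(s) 2/(s - 1) ^2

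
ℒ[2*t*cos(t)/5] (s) 2*(s^2 - 1)/(5*(s^2 + 1)^2)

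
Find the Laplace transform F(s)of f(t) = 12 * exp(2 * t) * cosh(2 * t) 12 * (s - 2)/(s * (s - 4))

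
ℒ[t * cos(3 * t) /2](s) (s^2 - 9) /(2 * (s^2+9) ^2) 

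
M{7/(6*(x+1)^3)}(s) 7*pi*(s - 2)*(s - 1)/(12*sin(pi*s))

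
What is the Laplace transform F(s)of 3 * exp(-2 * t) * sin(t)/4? 3/(4 * ((s + 2)^2 + 1))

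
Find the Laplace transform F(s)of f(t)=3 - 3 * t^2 3/s - 6/s^3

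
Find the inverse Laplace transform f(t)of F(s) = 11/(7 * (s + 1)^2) 11 * t * exp(-t)/7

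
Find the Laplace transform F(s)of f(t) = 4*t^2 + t 8/s^3 + s^(-2)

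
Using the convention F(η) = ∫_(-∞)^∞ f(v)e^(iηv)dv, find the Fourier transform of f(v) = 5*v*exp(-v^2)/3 5*I*sqrt(pi)*η*exp(-η^2/4)/6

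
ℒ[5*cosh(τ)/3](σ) 5*σ/(3*(σ^2 - 1))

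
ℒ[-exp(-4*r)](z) -1/(z+4)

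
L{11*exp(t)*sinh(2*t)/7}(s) 22/(7*((s - 1)^2-4))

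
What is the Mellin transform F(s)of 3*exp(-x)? 3*gamma(s)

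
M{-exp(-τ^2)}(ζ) -gamma(ζ/2)/2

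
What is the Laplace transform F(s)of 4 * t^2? 8/s^3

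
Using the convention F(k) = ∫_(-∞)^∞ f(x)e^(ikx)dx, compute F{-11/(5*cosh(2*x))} -11*pi/(10*cosh(pi*k/4))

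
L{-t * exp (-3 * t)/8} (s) -1/ (8 * (s + 3)^2)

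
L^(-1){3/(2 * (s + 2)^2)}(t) 3 * t * exp(-2 * t)/2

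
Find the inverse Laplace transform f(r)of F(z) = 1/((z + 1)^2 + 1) exp(-r) * sin(r)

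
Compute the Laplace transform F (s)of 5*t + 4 4/s + 5/s^2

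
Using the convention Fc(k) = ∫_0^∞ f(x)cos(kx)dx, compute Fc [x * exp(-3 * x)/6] (9 - k^2)/(6 * (k^2 + 9)^2)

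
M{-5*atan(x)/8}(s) 5*pi*sec(pi*s/2)/(16*s)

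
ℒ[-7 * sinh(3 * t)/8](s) -21/(8 * s^2-72)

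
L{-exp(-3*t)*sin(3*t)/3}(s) -1/((s + 3)^2 + 9)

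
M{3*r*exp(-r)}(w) 3*gamma(w+1)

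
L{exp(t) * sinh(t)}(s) 1/(s * (s - 2))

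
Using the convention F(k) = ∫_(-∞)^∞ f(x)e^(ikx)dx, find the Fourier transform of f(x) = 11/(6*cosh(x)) 11*pi/(6*cosh(pi*k/2))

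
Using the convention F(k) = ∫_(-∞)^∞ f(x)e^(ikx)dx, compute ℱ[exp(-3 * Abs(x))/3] 2/(k^2 + 9)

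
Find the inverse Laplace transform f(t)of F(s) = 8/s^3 4*t^2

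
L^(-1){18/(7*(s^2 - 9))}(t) 6*sinh(3*t)/7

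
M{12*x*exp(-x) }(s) 12*gamma(s + 1) 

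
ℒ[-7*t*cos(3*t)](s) 7*(9 - s^2)/(s^2+9)^2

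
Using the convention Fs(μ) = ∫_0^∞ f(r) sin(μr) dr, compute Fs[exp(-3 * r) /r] atan(μ/3) 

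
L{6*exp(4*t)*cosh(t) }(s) 6*(s - 4) /((s - 4) ^2 - 1) 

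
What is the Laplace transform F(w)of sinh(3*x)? 3/(w^2-9)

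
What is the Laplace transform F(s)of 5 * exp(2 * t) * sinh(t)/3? 5/(3 * ((s - 2)^2 - 1))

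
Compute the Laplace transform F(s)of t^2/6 1/(3 * s^3)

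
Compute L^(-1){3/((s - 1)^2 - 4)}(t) 3*exp(t)*sinh(2*t)/2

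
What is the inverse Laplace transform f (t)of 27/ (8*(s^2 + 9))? 9*sin (3*t)/8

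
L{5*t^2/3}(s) 10/(3*s^3)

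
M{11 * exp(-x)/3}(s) 11 * gamma(s)/3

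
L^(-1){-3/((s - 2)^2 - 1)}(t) -3*exp(2*t)*sinh(t)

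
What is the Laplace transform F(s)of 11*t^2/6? 11/(3*s^3)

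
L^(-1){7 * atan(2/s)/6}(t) 7 * sin(2 * t)/(6 * t)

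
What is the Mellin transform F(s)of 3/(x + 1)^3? 3 * pi * (s - 2) * (s - 1)/(2 * sin(pi * s))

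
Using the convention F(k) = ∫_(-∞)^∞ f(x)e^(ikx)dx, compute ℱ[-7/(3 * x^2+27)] -7 * pi * exp(-3 * Abs(k))/9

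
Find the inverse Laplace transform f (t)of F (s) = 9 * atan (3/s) 9 * sin (3 * t)/t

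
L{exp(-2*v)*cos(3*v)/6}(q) (q + 2)/(6*((q + 2)^2 + 9))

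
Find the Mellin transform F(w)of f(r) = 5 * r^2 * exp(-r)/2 5 * gamma(w + 2)/2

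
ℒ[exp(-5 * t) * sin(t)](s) 1/((s + 5) ^2 + 1) 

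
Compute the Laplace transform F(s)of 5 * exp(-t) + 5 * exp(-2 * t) 5/(s + 2) + 5/(s + 1)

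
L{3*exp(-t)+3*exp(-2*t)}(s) 3/(s+2)+3/(s+1)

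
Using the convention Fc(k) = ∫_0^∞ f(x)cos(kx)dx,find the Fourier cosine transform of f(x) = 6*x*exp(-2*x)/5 6*(4 - k^2)/(5*(k^2 + 4)^2)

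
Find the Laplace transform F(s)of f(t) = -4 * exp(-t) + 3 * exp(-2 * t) 3/(s + 2) - 4/(s + 1)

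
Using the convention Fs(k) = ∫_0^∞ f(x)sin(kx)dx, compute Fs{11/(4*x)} 11*pi/8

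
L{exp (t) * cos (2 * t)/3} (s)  (s - 1)/ (3 * ( (s - 1)^2 + 4))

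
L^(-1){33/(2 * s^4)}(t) 11 * t^3/4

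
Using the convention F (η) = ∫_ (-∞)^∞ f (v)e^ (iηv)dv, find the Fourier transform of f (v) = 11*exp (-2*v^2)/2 11*sqrt (2)*sqrt (pi)*exp (-η^2/8)/4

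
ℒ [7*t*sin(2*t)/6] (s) 14*s/(3*(s^2+4)^2)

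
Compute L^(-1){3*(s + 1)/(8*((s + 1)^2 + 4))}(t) 3*exp(-t)*cos(2*t)/8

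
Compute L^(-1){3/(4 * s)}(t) 3/4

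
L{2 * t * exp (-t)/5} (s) 2/ (5 * (s + 1)^2)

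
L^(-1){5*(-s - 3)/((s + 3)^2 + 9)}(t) -5*exp(-3*t)*cos(3*t)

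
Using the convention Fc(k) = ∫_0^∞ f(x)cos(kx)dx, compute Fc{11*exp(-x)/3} 11/(3*(k^2 + 1))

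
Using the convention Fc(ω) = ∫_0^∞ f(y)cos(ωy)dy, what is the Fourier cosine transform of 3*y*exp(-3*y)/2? 3*(9 - ω^2)/(2*(ω^2 + 9)^2)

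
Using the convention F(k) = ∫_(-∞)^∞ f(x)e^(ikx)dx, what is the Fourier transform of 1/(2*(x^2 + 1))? pi*exp(-Abs(k))/2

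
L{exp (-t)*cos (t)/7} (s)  (s + 1)/ (7*( (s + 1)^2 + 1))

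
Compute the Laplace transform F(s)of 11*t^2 22/s^3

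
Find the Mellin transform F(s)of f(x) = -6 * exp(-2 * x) -6 * gamma(s)/2^s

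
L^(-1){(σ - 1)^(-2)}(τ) τ*exp(τ)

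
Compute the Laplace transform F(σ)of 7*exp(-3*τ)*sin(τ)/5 7/(5*((σ + 3)^2 + 1))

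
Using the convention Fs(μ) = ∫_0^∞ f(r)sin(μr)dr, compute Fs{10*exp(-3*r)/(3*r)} 10*atan(μ/3)/3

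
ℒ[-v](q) -1/q^2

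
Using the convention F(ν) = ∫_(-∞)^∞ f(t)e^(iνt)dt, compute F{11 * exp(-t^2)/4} 11 * sqrt(pi) * exp(-ν^2/4)/4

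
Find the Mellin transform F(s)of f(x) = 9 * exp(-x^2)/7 9 * gamma(s/2)/14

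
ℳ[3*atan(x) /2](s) -3*pi*sec(pi*s/2) /(4*s) 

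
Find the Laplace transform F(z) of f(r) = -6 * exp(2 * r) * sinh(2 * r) -12/(z * (z - 4) ) 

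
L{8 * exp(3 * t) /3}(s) 8/(3 * (s - 3) ) 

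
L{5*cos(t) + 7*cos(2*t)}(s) 7*s/(s^2 + 4) + 5*s/(s^2 + 1)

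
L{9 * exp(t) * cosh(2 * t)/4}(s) 9 * (s - 1)/(4 * ((s - 1)^2 - 4))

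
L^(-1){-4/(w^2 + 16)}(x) -sin(4*x)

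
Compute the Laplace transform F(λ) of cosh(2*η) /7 λ/(7*(λ^2 - 4) ) 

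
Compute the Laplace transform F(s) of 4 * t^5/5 96/s^6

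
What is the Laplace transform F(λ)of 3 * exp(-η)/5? 3/(5 * (λ + 1))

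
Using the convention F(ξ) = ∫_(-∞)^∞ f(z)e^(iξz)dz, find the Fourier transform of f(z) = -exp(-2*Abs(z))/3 -4/(3*ξ^2 + 12)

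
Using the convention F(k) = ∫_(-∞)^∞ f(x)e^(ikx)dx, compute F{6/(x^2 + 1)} 6*pi*exp(-Abs(k))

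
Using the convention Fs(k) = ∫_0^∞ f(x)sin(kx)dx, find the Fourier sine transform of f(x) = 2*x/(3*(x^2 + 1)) pi*exp(-k)/3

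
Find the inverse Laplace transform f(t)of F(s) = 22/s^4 11*t^3/3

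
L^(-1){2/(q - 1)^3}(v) v^2*exp(v)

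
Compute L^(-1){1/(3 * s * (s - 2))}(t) exp(t) * sinh(t)/3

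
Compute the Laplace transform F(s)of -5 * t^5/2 -300/s^6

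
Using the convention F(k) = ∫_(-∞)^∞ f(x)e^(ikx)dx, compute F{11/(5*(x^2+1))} 11*pi*exp(-Abs(k))/5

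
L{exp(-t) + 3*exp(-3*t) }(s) 3/(s + 3) + 1/(s + 1) 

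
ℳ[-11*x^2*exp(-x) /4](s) -11*gamma(s + 2) /4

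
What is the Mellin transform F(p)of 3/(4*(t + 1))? 3*pi*csc(pi*p)/4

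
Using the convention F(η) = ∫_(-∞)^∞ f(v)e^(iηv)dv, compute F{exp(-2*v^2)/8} sqrt(2)*sqrt(pi)*exp(-η^2/8)/16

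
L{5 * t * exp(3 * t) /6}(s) 5/(6 * (s - 3) ^2) 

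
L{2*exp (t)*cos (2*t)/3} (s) 2*(s - 1)/ (3*( (s - 1)^2 + 4))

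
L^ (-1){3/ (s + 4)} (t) 3*exp (-4*t)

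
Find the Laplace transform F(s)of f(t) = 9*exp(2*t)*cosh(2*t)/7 9*(s - 2)/(7*s*(s - 4))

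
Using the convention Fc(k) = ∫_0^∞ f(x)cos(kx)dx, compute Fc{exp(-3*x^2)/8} sqrt(3)*sqrt(pi)*exp(-k^2/12)/48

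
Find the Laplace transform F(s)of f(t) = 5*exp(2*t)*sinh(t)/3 5/(3*((s - 2)^2 - 1))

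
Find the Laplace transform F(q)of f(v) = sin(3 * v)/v atan(3/q)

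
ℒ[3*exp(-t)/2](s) 3/(2*(s + 1))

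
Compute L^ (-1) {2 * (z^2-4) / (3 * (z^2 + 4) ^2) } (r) 2 * r * cos (2 * r) /3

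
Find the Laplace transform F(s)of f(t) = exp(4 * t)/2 1/(2 * (s - 4))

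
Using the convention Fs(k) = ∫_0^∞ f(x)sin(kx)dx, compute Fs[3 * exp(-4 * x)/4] 3 * k/(4 * (k^2+16))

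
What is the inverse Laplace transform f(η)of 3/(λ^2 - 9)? sinh(3 * η)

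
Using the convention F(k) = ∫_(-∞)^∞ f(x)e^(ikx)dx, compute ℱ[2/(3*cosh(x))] 2*pi/(3*cosh(pi*k/2))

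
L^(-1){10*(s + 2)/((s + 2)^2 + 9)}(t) 10*exp(-2*t)*cos(3*t)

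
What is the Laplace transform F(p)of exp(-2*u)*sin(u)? 1/((p + 2)^2 + 1)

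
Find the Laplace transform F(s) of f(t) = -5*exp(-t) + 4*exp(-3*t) 4/(s + 3) - 5/(s + 1) 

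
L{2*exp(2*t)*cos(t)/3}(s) 2*(s - 2)/(3*((s - 2)^2 + 1))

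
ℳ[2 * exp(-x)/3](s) 2 * gamma(s)/3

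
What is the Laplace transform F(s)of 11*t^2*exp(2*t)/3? 22/(3*(s - 2)^3)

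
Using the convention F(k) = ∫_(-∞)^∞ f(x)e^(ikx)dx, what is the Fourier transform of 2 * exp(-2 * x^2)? sqrt(2) * sqrt(pi) * exp(-k^2/8)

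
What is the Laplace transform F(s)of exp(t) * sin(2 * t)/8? 1/(4 * ((s - 1)^2 + 4))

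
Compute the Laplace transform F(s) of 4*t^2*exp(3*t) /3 8/(3*(s - 3) ^3) 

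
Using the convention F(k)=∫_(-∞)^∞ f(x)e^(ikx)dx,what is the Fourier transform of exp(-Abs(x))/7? 2/(7*(k^2+1))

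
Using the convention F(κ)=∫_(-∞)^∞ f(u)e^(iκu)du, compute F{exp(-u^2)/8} sqrt(pi)*exp(-κ^2/4)/8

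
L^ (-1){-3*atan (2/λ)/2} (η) -3*sin (2*η)/ (2*η)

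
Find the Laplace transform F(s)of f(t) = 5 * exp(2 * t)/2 5/(2 * (s - 2))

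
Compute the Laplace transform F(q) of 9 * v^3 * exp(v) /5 54/(5 * (q - 1) ^4) 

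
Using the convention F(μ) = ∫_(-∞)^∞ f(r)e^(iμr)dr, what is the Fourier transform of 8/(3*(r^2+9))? 8*pi*exp(-3*Abs(μ))/9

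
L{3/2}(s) 3/(2*s)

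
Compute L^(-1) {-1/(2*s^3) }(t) -t^2/4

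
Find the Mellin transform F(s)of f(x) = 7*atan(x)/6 -7*pi*sec(pi*s/2)/(12*s)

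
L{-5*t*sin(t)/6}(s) -5*s/(3*(s^2 + 1)^2)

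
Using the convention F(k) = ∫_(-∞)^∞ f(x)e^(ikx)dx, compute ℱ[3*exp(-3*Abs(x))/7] 18/(7*(k^2 + 9))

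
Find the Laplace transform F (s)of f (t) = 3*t 3/s^2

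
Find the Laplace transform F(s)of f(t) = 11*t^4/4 66/s^5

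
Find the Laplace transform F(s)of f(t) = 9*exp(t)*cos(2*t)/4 9*(s - 1)/(4*((s - 1)^2 + 4))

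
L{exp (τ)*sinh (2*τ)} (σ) 2/ ( (σ - 1)^2 - 4)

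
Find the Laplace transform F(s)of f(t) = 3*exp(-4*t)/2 3/(2*(s + 4))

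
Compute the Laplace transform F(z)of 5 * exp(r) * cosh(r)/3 5 * (z - 1)/(3 * z * (z - 2))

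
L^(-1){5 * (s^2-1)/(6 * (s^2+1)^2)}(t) 5 * t * cos(t)/6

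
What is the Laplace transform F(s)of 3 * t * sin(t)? 6 * s/(s^2 + 1)^2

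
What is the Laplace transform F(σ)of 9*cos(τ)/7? 9*σ/(7*(σ^2 + 1))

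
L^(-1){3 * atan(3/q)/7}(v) 3 * sin(3 * v)/(7 * v)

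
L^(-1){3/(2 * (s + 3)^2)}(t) 3 * t * exp(-3 * t)/2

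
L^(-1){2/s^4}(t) t^3/3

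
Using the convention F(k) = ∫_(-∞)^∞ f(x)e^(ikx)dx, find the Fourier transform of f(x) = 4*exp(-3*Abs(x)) 24/(k^2+9)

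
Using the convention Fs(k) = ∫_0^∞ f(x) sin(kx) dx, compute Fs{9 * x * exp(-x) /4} 9 * k/(2 * (k^2+1) ^2) 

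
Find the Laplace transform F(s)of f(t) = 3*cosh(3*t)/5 3*s/(5*(s^2 - 9))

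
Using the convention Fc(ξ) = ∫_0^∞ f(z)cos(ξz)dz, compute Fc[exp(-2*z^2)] sqrt(2)*sqrt(pi)*exp(-ξ^2/8)/4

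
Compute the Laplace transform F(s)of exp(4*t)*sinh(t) 1/((s - 4)^2-1)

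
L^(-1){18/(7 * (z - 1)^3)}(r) 9 * r^2 * exp(r)/7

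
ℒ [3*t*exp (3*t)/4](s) 3/ (4*(s - 3)^2)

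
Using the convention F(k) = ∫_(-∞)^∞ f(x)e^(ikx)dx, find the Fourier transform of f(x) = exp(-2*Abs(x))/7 4/(7*(k^2+4))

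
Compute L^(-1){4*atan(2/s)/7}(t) 4*sin(2*t)/(7*t)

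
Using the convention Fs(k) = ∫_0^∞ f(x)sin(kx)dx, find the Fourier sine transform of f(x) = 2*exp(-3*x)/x 2*atan(k/3)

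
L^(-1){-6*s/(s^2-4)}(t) -6*cosh(2*t)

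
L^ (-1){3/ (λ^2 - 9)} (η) sinh (3*η)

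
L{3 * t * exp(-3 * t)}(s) 3/(s + 3)^2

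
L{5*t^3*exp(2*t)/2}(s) 15/(s - 2)^4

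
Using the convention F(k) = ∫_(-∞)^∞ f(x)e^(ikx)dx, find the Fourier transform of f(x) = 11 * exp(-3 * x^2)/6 11 * sqrt(3) * sqrt(pi) * exp(-k^2/12)/18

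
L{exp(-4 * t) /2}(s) 1/(2 * (s + 4) ) 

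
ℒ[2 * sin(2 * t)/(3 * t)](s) 2 * atan(2/s)/3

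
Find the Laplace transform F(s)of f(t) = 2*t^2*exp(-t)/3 4/(3*(s + 1)^3)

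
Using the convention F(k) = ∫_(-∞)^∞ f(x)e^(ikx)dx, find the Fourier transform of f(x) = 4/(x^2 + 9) 4*pi*exp(-3*Abs(k))/3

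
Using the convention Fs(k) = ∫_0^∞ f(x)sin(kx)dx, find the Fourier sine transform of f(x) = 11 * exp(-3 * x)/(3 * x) 11 * atan(k/3)/3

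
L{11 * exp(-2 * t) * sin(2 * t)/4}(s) 11/(2 * ((s + 2)^2 + 4))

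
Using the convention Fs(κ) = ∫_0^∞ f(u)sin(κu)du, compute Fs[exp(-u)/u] atan(κ)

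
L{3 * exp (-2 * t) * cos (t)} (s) 3 * (s + 2)/ ( (s + 2)^2 + 1)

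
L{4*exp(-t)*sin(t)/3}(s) 4/(3*((s + 1)^2 + 1))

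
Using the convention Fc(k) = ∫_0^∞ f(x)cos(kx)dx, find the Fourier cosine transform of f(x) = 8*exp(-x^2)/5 4*sqrt(pi)*exp(-k^2/4)/5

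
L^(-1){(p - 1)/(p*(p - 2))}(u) exp(u)*cosh(u)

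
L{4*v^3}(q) 24/q^4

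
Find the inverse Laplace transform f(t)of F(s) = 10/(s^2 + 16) 5*sin(4*t)/2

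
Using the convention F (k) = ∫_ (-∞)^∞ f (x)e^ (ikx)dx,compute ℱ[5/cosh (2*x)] 5*pi/ (2*cosh (pi*k/4))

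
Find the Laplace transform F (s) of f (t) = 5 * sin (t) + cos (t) 5/ (s^2 + 1) + s/ (s^2 + 1) 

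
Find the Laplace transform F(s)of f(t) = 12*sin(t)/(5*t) 12*atan(1/s)/5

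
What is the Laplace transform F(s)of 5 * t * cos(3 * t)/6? 5 * (s^2 - 9)/(6 * (s^2 + 9)^2)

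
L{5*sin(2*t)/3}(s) 10/(3*(s^2 + 4))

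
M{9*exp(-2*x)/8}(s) 9*gamma(s)/(8*2^s)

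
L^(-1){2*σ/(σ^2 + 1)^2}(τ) τ*sin(τ)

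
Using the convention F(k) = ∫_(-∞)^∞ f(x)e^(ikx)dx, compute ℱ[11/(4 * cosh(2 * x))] 11 * pi/(8 * cosh(pi * k/4))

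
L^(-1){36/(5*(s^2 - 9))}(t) 12*sinh(3*t)/5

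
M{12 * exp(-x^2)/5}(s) 6 * gamma(s/2)/5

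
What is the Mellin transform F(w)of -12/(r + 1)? -12 * pi * csc(pi * w)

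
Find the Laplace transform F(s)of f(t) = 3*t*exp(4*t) 3/(s - 4)^2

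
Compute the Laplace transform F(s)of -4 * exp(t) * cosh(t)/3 4 * (1 - s)/(3 * s * (s - 2))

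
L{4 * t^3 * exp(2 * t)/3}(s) 8/(s - 2)^4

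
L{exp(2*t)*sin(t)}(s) 1/((s - 2)^2 + 1)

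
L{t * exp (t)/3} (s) 1/ (3 * (s - 1)^2)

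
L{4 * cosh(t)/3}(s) 4 * s/(3 * (s^2-1))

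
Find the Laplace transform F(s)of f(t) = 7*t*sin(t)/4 7*s/(2*(s^2+1)^2)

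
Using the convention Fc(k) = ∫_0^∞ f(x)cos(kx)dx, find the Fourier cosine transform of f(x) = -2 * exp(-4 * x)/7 -8/(7 * k^2+112)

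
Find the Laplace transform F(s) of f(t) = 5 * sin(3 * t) 15/(s^2+9) 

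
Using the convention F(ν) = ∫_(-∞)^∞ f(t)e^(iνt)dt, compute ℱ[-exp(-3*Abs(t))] -6/(ν^2 + 9)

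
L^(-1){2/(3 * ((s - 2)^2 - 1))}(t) 2 * exp(2 * t) * sinh(t)/3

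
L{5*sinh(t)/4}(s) 5/(4*(s^2 - 1))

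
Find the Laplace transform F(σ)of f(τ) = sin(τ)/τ atan(1/σ)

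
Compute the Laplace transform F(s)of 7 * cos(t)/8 7 * s/(8 * (s^2 + 1))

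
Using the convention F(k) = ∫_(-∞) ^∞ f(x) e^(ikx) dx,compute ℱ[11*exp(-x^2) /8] 11*sqrt(pi)*exp(-k^2/4) /8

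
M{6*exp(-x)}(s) 6*gamma(s)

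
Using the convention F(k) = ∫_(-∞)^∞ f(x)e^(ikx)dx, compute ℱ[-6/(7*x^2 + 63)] -2*pi*exp(-3*Abs(k))/7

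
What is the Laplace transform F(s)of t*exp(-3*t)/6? 1/(6*(s + 3)^2)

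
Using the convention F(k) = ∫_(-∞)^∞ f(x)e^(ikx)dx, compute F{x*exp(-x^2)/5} I*sqrt(pi)*k*exp(-k^2/4)/10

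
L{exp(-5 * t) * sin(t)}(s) 1/((s+5)^2+1)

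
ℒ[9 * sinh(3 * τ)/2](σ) 27/(2 * (σ^2 - 9))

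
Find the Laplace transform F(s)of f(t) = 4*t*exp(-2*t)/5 4/(5*(s + 2)^2)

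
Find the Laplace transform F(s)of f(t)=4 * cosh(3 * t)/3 4 * s/(3 * (s^2-9))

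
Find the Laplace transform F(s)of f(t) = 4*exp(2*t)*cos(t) 4*(s - 2)/((s - 2)^2+1)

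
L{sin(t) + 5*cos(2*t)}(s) 1/(s^2 + 1) + 5*s/(s^2 + 4)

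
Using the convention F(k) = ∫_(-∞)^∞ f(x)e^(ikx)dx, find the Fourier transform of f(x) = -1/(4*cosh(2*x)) -pi/(8*cosh(pi*k/4))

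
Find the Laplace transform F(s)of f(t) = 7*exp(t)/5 7/(5*(s - 1))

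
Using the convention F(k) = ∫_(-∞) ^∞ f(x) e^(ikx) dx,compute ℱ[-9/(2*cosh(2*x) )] -9*pi/(4*cosh(pi*k/4) ) 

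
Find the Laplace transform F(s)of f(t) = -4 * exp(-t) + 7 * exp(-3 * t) 7/(s + 3) - 4/(s + 1)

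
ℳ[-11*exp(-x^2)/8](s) -11*gamma(s/2)/16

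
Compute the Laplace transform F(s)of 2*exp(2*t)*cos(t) 2*(s - 2)/((s - 2)^2+1)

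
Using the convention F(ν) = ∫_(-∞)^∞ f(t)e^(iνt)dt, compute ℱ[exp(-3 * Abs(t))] 6/(ν^2 + 9)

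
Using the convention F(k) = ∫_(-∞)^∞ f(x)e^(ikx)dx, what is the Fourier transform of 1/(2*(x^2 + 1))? pi*exp(-Abs(k))/2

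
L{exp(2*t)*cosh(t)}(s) (s - 2)/((s - 2)^2 - 1)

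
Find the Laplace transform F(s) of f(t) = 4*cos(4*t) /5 4*s/(5*(s^2 + 16) ) 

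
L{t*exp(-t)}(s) (s + 1)^(-2)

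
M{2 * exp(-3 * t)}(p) 2 * gamma(p)/3^p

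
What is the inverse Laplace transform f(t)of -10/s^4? -5 * t^3/3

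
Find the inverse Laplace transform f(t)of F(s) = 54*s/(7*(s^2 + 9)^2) 9*t*sin(3*t)/7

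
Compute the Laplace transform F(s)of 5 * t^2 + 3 3/s + 10/s^3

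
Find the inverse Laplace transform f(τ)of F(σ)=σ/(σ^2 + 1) cos(τ)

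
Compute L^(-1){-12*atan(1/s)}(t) -12*sin(t)/t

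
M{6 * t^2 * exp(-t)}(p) 6 * gamma(p + 2)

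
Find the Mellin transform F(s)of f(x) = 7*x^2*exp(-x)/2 7*gamma(s + 2)/2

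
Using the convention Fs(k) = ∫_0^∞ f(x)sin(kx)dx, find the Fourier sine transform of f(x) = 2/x pi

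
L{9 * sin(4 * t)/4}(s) 9/(s^2 + 16)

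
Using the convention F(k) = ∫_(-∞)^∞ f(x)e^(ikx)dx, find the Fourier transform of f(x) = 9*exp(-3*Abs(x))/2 27/(k^2+9)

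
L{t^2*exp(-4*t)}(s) 2/(s+4)^3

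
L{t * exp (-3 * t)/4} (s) 1/ (4 * (s + 3)^2)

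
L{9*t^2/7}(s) 18/(7*s^3)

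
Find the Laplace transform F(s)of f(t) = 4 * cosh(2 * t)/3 4 * s/(3 * (s^2 - 4))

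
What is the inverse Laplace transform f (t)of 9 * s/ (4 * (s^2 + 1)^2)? 9 * t * sin (t)/8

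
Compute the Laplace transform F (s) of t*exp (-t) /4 1/ (4*(s + 1) ^2) 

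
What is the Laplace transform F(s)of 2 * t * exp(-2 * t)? 2/(s + 2)^2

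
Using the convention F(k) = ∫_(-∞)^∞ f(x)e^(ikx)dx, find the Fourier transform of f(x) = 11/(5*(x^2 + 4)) 11*pi*exp(-2*Abs(k))/10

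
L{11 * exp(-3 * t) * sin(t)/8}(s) 11/(8 * ((s + 3)^2 + 1))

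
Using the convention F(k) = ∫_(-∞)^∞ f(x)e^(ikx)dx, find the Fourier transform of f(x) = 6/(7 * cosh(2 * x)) 3 * pi/(7 * cosh(pi * k/4))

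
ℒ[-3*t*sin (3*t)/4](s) -9*s/ (2*(s^2+9)^2)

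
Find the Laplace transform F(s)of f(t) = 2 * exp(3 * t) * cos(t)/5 2 * (s - 3)/(5 * ((s - 3)^2 + 1))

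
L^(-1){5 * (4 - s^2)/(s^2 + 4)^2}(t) -5 * t * cos(2 * t)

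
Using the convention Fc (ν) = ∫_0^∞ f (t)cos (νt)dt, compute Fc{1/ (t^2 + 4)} pi*exp (-2*ν)/4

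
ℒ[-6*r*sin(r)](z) -12*z/(z^2 + 1)^2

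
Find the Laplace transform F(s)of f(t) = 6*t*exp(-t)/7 6/(7*(s + 1)^2)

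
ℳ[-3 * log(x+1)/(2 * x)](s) 3 * pi * csc(pi * s)/(2 * (s - 1))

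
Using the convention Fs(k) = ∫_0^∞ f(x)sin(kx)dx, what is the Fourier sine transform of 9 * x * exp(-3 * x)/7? 54 * k/(7 * (k^2 + 9)^2)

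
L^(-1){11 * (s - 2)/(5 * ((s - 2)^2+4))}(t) 11 * exp(2 * t) * cos(2 * t)/5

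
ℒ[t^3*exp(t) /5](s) 6/(5*(s - 1) ^4) 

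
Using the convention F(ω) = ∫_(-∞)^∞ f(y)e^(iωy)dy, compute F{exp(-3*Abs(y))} 6/(ω^2 + 9)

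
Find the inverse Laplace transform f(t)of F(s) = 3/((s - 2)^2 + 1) 3*exp(2*t)*sin(t)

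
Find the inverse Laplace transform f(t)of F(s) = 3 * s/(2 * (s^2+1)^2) 3 * t * sin(t)/4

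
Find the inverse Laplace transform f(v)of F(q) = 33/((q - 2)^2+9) 11*exp(2*v)*sin(3*v)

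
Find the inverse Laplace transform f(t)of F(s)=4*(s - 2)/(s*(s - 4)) 4*exp(2*t)*cosh(2*t)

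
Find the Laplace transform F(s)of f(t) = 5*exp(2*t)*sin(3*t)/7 15/(7*((s - 2)^2 + 9))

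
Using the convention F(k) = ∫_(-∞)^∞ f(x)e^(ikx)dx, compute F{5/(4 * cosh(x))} 5 * pi/(4 * cosh(pi * k/2))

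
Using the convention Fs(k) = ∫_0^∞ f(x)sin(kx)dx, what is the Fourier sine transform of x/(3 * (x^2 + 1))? pi * exp(-k)/6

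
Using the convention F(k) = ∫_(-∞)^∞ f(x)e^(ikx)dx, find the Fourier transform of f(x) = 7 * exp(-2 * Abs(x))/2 14/(k^2 + 4)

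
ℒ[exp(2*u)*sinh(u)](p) 1/((p - 2)^2 - 1)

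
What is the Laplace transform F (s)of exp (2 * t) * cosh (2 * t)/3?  (s - 2)/ (3 * s * (s - 4))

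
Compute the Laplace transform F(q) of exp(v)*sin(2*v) 2/((q - 1) ^2 + 4) 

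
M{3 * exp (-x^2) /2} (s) 3 * gamma (s/2) /4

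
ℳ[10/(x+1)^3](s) 5*pi*(s - 2)*(s - 1)/sin(pi*s)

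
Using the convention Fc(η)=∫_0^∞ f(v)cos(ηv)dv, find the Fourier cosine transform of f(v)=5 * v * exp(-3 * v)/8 5 * (9 - η^2)/(8 * (η^2 + 9)^2)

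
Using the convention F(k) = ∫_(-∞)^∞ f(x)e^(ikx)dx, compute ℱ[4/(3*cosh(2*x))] 2*pi/(3*cosh(pi*k/4))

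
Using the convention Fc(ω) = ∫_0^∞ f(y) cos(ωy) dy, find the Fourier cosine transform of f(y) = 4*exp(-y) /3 4/(3*(ω^2+1) ) 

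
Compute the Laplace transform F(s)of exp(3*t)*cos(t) (s - 3)/((s - 3)^2 + 1)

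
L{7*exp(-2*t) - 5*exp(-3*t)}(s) 7/(s + 2) - 5/(s + 3)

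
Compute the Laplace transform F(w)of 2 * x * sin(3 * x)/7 12 * w/(7 * (w^2 + 9)^2)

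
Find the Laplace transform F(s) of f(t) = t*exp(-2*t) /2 1/(2*(s + 2) ^2) 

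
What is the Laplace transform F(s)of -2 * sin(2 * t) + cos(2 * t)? s/(s^2 + 4) - 4/(s^2 + 4)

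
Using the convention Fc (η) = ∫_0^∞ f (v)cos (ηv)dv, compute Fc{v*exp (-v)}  (1 - η^2)/ (η^2 + 1)^2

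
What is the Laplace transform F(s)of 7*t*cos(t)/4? 7*(s^2-1)/(4*(s^2+1)^2)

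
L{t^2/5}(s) 2/(5*s^3)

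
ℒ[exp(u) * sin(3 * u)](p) 3/((p - 1)^2 + 9)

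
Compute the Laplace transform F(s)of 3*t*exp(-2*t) 3/(s + 2)^2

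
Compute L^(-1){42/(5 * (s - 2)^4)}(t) 7 * t^3 * exp(2 * t)/5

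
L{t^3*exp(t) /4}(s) 3/(2*(s - 1) ^4) 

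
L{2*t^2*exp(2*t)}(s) 4/(s - 2)^3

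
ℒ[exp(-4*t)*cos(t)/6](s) (s + 4)/(6*((s + 4)^2 + 1))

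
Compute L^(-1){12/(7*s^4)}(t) 2*t^3/7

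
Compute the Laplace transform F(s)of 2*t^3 12/s^4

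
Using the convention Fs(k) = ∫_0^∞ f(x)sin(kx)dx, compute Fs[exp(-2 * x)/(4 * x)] atan(k/2)/4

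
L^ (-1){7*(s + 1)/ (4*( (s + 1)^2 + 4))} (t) 7*exp (-t)*cos (2*t)/4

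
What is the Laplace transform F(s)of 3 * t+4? 3/s^2+4/s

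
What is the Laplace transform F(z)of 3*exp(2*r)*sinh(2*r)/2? 3/(z*(z - 4))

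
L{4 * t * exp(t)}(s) 4/(s - 1)^2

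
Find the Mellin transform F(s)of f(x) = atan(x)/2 -pi * sec(pi * s/2)/(4 * s)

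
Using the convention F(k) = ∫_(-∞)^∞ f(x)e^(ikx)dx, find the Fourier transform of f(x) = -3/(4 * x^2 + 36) -pi * exp(-3 * Abs(k))/4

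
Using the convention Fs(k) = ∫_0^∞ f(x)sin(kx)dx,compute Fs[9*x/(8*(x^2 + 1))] 9*pi*exp(-k)/16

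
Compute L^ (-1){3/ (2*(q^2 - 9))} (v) sinh (3*v)/2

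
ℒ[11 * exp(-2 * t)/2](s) 11/(2 * (s + 2))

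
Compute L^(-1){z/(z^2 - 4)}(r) cosh(2*r)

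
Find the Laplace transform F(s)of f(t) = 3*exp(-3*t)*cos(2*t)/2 3*(s + 3)/(2*((s + 3)^2 + 4))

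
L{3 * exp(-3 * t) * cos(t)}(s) 3 * (s + 3)/((s + 3)^2 + 1)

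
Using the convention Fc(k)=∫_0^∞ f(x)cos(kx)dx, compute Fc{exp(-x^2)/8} sqrt(pi)*exp(-k^2/4)/16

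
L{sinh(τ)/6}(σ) 1/(6*(σ^2 - 1))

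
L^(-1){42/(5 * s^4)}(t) 7 * t^3/5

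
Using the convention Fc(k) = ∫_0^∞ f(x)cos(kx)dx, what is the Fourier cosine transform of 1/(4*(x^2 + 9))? pi*exp(-3*k)/24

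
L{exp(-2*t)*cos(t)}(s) (s + 2)/((s + 2)^2 + 1)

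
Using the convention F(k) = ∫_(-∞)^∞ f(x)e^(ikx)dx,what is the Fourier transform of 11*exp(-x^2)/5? 11*sqrt(pi)*exp(-k^2/4)/5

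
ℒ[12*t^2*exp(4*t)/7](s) 24/(7*(s - 4)^3)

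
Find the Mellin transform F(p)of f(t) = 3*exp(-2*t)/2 3*gamma(p)/(2*2^p)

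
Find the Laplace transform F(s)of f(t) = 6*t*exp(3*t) 6/(s - 3)^2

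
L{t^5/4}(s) 30/s^6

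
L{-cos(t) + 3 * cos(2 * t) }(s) 3 * s/(s^2 + 4) - s/(s^2 + 1) 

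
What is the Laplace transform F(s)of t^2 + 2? 2/s + 2/s^3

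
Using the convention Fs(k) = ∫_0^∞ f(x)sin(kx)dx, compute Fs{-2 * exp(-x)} -2 * k/(k^2+1)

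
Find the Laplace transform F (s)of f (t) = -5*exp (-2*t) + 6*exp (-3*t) 6/ (s + 3) - 5/ (s + 2)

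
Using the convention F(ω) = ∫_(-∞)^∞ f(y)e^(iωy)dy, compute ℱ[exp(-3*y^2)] sqrt(3)*sqrt(pi)*exp(-ω^2/12)/3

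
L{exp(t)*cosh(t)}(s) (s - 1)/(s*(s - 2))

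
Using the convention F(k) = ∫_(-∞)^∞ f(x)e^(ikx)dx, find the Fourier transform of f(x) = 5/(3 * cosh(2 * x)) 5 * pi/(6 * cosh(pi * k/4))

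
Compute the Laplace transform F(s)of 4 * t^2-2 8/s^3-2/s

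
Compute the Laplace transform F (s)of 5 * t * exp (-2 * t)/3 5/ (3 * (s + 2)^2)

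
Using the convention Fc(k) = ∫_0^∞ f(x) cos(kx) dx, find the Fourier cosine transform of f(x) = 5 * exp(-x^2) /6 5 * sqrt(pi) * exp(-k^2/4) /12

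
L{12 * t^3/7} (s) 72/ (7 * s^4)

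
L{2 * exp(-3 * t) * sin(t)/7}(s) 2/(7 * ((s + 3)^2 + 1))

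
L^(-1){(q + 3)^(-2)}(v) v*exp(-3*v)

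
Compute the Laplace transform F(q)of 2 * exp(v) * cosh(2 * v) 2 * (q - 1)/((q - 1)^2 - 4)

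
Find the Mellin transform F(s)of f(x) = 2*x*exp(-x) 2*gamma(s + 1)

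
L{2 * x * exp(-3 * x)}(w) 2/(w + 3)^2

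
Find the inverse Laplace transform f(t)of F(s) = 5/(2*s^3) 5*t^2/4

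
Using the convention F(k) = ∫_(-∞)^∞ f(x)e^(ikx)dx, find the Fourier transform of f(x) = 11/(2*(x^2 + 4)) 11*pi*exp(-2*Abs(k))/4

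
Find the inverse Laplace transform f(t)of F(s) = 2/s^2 2*t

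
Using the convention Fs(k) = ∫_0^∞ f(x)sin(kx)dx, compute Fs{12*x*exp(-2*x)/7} 48*k/(7*(k^2 + 4)^2)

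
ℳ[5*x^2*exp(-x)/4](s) 5*gamma(s+2)/4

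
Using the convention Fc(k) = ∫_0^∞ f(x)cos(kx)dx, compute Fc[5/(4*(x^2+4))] 5*pi*exp(-2*k)/16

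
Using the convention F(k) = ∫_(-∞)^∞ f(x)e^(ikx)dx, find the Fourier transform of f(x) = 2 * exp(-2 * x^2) sqrt(2) * sqrt(pi) * exp(-k^2/8)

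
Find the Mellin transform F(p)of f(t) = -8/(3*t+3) -8*pi*csc(pi*p)/3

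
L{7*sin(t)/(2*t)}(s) 7*atan(1/s)/2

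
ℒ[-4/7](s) -4/(7 * s)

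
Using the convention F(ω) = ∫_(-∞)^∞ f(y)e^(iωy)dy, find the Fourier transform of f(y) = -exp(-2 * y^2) -sqrt(2) * sqrt(pi) * exp(-ω^2/8)/2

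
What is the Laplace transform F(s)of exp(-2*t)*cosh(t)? (s + 2)/((s + 2)^2 - 1)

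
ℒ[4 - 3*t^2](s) 4/s - 6/s^3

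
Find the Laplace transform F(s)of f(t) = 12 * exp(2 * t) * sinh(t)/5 12/(5 * ((s - 2)^2 - 1))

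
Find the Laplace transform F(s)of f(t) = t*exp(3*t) (s - 3)^(-2)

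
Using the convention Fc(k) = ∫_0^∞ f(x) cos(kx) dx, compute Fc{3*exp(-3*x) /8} 9/(8*(k^2+9) ) 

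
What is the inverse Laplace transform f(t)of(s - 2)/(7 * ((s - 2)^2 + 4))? exp(2 * t) * cos(2 * t)/7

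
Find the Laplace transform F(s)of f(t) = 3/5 3/(5 * s)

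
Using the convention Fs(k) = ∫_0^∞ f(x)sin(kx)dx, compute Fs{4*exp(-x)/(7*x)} 4*atan(k)/7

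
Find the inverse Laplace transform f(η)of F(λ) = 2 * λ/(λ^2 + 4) 2 * cos(2 * η)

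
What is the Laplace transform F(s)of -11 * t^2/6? -11/(3 * s^3)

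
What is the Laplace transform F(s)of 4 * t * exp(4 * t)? 4/(s - 4)^2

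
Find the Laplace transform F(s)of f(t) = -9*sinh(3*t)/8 -27/(8*s^2-72)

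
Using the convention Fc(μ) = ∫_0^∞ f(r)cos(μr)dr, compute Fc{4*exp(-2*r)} 8/(μ^2 + 4)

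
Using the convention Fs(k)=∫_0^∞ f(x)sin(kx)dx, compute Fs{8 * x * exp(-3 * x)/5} 48 * k/(5 * (k^2 + 9)^2)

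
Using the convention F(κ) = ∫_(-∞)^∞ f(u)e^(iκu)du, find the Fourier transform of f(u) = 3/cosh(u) 3*pi/cosh(pi*κ/2)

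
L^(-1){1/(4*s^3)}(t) t^2/8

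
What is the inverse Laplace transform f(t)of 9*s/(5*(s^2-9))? 9*cosh(3*t)/5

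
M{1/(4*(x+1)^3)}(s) pi*(s - 2)*(s - 1)/(8*sin(pi*s))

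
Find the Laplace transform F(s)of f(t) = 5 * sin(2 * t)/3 10/(3 * (s^2+4))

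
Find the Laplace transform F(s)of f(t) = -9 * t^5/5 -216/s^6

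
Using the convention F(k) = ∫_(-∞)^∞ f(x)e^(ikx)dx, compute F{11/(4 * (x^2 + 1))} 11 * pi * exp(-Abs(k))/4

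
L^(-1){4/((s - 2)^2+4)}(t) 2*exp(2*t)*sin(2*t)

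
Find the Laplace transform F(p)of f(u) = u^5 120/p^6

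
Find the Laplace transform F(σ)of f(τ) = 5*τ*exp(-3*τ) 5/(σ+3)^2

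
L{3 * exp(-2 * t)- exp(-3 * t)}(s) 3/(s + 2) - 1/(s + 3)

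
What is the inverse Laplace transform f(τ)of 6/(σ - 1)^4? τ^3 * exp(τ)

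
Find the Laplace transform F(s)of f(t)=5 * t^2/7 10/(7 * s^3)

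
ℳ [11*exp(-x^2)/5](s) 11*gamma(s/2)/10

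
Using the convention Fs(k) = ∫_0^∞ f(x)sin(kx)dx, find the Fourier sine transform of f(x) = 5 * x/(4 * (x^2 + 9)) 5 * pi * exp(-3 * k)/8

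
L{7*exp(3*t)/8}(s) 7/(8*(s - 3))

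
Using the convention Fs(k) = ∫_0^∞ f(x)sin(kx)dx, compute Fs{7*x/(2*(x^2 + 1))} 7*pi*exp(-k)/4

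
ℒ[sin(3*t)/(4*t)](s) atan(3/s)/4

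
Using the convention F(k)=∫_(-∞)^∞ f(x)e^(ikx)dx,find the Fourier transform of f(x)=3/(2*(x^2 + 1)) 3*pi*exp(-Abs(k))/2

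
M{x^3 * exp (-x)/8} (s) gamma (s + 3)/8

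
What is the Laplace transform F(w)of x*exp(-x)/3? 1/(3*(w + 1)^2)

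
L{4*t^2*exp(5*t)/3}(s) 8/(3*(s - 5)^3)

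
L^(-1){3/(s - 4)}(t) 3 * exp(4 * t)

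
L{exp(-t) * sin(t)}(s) 1/((s + 1)^2 + 1)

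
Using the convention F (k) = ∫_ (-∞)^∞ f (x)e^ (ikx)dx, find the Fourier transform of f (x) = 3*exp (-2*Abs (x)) 12/ (k^2 + 4)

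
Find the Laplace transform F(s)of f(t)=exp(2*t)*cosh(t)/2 (s - 2)/(2*((s - 2)^2 - 1))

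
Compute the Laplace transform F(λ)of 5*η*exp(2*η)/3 5/(3*(λ - 2)^2)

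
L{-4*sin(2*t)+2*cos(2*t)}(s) 2*s/(s^2+4)-8/(s^2+4)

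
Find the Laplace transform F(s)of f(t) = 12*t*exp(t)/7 12/(7*(s - 1)^2)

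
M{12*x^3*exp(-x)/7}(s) 12*gamma(s + 3)/7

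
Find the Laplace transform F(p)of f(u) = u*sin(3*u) 6*p/(p^2 + 9)^2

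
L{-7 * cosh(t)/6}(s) -7 * s/(6 * s^2 - 6)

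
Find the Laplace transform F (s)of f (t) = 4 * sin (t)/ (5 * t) 4 * atan (1/s)/5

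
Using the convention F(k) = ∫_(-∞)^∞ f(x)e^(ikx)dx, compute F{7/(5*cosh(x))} 7*pi/(5*cosh(pi*k/2))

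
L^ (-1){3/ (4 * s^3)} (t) 3 * t^2/8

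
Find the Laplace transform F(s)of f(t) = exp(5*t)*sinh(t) 1/((s - 5)^2 - 1)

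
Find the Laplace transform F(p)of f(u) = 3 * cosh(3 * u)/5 3 * p/(5 * (p^2-9))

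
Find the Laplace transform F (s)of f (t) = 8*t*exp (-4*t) 8/ (s + 4)^2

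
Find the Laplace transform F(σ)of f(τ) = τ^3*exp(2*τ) 6/(σ - 2)^4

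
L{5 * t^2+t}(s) s^(-2)+10/s^3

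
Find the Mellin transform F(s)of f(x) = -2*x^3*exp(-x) -2*gamma(s + 3)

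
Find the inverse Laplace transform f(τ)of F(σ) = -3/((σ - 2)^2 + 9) -exp(2*τ)*sin(3*τ)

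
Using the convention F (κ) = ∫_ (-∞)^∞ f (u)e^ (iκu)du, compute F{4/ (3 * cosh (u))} 4 * pi/ (3 * cosh (pi * κ/2))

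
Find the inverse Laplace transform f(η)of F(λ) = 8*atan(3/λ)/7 8*sin(3*η)/(7*η)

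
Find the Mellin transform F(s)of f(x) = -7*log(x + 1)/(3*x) 7*pi*csc(pi*s)/(3*(s - 1))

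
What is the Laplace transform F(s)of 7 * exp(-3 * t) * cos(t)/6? 7 * (s + 3)/(6 * ((s + 3)^2 + 1))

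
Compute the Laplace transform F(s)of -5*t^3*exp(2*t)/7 -30/(7*(s - 2)^4)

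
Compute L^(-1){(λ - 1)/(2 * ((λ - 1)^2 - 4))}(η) exp(η) * cosh(2 * η)/2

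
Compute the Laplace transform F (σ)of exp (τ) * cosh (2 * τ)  (σ - 1)/ ( (σ - 1)^2-4)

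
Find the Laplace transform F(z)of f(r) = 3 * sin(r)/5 3/(5 * (z^2 + 1))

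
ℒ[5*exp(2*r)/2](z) 5/(2*(z - 2))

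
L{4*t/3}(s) 4/(3*s^2)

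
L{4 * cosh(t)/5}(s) 4 * s/(5 * (s^2 - 1))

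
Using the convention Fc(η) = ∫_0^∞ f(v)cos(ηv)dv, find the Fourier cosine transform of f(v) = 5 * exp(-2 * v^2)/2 5 * sqrt(2) * sqrt(pi) * exp(-η^2/8)/8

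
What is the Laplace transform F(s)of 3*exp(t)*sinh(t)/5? 3/(5*s*(s - 2))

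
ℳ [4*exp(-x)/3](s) 4*gamma(s)/3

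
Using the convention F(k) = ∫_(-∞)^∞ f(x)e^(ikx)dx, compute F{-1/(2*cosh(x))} -pi/(2*cosh(pi*k/2))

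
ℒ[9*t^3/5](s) 54/(5*s^4)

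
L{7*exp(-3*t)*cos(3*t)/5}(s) 7*(s+3)/(5*((s+3)^2+9))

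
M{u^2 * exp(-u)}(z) gamma(z + 2)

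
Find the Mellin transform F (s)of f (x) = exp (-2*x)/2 gamma (s)/ (2*2^s)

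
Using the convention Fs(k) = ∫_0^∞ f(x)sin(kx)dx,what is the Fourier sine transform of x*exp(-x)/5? 2*k/(5*(k^2 + 1)^2)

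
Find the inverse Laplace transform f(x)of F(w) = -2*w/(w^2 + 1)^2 -x*sin(x)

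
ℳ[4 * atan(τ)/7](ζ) -2 * pi * sec(pi * ζ/2)/(7 * ζ)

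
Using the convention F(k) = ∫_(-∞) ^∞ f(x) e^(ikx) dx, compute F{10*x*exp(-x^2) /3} 5*I*sqrt(pi)*k*exp(-k^2/4) /3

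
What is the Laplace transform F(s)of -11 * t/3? -11/(3 * s^2)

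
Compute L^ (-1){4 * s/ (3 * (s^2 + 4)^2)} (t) t * sin (2 * t)/3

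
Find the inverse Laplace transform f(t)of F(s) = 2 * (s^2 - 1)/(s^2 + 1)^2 2 * t * cos(t)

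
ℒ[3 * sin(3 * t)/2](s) 9/(2 * (s^2+9))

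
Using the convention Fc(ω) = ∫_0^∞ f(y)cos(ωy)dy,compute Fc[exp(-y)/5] 1/(5 * (ω^2 + 1))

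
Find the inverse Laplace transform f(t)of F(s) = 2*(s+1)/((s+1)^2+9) 2*exp(-t)*cos(3*t)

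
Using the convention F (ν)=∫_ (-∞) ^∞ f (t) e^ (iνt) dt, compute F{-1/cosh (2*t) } -pi/ (2*cosh (pi*ν/4) ) 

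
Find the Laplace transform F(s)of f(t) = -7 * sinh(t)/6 -7/(6 * s^2 - 6)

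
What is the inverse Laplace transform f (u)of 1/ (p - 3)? exp (3 * u)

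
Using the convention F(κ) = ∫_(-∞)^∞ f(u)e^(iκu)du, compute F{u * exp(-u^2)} I * sqrt(pi) * κ * exp(-κ^2/4)/2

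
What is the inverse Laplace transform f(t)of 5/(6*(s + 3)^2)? 5*t*exp(-3*t)/6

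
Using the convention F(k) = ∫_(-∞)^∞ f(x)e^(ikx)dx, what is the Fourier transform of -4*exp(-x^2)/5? -4*sqrt(pi)*exp(-k^2/4)/5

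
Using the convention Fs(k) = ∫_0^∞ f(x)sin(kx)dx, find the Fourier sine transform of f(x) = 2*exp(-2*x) 2*k/(k^2+4)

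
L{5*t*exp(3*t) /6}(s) 5/(6*(s - 3) ^2) 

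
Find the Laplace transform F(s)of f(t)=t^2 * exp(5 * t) 2/(s - 5)^3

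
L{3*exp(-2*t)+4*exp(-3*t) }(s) 4/(s+3)+3/(s+2) 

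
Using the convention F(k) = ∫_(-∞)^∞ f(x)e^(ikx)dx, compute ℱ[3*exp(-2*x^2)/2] 3*sqrt(2)*sqrt(pi)*exp(-k^2/8)/4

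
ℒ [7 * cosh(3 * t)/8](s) 7 * s/(8 * (s^2 - 9))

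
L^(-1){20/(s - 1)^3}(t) 10 * t^2 * exp(t)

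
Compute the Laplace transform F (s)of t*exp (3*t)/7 1/ (7*(s - 3)^2)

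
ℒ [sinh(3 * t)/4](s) 3/(4 * (s^2 - 9))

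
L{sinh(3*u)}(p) 3/(p^2-9)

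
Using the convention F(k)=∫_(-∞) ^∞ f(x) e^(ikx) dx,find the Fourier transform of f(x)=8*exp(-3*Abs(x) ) 48/(k^2 + 9) 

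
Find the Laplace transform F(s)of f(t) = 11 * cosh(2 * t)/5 11 * s/(5 * (s^2-4))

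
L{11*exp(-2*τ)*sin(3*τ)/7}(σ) 33/(7*((σ + 2)^2 + 9))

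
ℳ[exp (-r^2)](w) gamma (w/2)/2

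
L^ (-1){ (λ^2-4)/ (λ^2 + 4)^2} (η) η * cos (2 * η)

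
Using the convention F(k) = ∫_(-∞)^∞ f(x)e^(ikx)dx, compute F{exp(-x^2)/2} sqrt(pi)*exp(-k^2/4)/2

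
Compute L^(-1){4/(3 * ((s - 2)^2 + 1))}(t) 4 * exp(2 * t) * sin(t)/3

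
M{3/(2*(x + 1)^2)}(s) -3*pi*(s - 1)/(2*sin(pi*s))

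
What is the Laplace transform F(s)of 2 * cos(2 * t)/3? 2 * s/(3 * (s^2 + 4))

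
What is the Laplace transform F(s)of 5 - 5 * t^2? 5/s - 10/s^3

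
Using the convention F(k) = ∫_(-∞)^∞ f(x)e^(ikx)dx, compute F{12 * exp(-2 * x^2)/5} 6 * sqrt(2) * sqrt(pi) * exp(-k^2/8)/5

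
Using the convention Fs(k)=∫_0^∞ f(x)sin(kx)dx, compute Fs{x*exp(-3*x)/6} k/(k^2 + 9)^2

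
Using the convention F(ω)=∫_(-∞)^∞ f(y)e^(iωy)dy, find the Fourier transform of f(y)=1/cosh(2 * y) pi/(2 * cosh(pi * ω/4))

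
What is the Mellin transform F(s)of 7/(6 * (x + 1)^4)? 7 * gamma(s) * gamma(4 - s)/36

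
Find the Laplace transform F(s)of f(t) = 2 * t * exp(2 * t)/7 2/(7 * (s - 2)^2)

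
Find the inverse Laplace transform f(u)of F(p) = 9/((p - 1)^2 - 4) 9*exp(u)*sinh(2*u)/2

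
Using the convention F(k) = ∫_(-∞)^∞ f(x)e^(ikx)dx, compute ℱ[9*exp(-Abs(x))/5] 18/(5*(k^2 + 1))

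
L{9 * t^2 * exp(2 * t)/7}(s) 18/(7 * (s - 2)^3)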